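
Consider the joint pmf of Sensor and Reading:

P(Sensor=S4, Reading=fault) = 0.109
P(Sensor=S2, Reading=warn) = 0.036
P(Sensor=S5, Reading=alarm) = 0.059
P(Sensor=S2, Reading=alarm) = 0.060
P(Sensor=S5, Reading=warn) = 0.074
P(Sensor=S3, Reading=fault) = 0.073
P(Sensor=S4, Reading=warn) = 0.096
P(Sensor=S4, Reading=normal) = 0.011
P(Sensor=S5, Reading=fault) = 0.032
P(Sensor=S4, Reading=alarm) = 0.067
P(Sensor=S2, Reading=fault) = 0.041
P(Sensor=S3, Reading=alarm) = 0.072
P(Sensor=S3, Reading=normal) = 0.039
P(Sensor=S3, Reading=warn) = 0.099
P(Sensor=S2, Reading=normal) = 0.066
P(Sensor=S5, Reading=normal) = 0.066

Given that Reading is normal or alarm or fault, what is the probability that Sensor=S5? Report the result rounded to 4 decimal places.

P(Reading=normal) = 0.066 + 0.039 + 0.011 + 0.066 = 0.182.
P(Reading=alarm) = 0.060 + 0.072 + 0.067 + 0.059 = 0.258.
P(Reading=fault) = 0.041 + 0.073 + 0.109 + 0.032 = 0.255.
P(Reading ∈ {normal, alarm, fault}) = 0.182 + 0.258 + 0.255 = 0.695; P(Sensor=S5, Reading ∈ {normal, alarm, fault}) = 0.066 + 0.059 + 0.032 = 0.157.
P(Sensor=S5 | Reading ∈ {normal, alarm, fault}) = 0.157/0.695 = 0.2259.

0.2259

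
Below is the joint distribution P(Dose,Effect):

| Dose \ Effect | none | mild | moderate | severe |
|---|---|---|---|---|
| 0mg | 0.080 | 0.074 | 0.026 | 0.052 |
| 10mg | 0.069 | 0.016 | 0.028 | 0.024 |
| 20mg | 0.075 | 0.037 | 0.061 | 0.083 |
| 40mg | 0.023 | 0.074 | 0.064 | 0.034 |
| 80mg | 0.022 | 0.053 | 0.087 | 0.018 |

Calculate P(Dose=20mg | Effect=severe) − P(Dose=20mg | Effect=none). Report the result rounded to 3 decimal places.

P(Effect=severe) = 0.052 + 0.024 + 0.083 + 0.034 + 0.018 = 0.211; P(Dose=20mg | Effect=severe) = 0.083/0.211 = 0.3934.
P(Effect=none) = 0.080 + 0.069 + 0.075 + 0.023 + 0.022 = 0.269; P(Dose=20mg | Effect=none) = 0.075/0.269 = 0.2788.
Difference = 0.115.

0.115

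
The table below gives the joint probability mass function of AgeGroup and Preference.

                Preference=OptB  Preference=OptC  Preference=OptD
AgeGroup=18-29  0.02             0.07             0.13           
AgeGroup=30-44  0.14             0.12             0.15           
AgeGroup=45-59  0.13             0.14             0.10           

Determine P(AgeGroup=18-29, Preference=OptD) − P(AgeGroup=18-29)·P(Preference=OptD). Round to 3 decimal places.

P(AgeGroup=18-29) = 0.02 + 0.07 + 0.13 = 0.22.
P(Preference=OptD) = 0.13 + 0.15 + 0.10 = 0.38.
P(AgeGroup=18-29, Preference=OptD) − P(AgeGroup=18-29)P(Preference=OptD) = 0.13 − 0.22×0.38 = 0.046.

0.046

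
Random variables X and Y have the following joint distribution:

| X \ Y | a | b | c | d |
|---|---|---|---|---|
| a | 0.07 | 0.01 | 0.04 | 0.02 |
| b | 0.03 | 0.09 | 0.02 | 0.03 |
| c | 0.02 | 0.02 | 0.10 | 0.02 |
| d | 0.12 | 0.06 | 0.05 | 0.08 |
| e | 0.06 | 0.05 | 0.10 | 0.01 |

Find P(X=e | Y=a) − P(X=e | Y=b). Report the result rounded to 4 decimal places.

P(Y=a) = 0.07 + 0.03 + 0.02 + 0.12 + 0.06 = 0.30; P(X=e | Y=a) = 0.06/0.30 = 0.20000.
P(Y=b) = 0.01 + 0.09 + 0.02 + 0.06 + 0.05 = 0.23; P(X=e | Y=b) = 0.05/0.23 = 0.21739.
Difference = -0.0174.

-0.0174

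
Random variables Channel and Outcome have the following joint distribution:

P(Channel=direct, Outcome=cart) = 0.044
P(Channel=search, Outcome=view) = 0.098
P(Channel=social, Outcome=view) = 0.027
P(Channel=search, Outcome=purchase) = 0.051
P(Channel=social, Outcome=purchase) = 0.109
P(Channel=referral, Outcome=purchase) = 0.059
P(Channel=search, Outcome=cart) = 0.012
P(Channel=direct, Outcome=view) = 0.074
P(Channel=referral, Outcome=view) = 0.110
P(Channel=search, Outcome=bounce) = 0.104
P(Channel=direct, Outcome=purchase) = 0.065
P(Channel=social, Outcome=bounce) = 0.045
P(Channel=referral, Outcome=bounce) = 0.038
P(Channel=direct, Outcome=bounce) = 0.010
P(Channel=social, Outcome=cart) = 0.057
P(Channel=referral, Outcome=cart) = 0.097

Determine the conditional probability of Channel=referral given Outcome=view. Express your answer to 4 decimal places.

P(Outcome=view) = 0.098 + 0.027 + 0.074 + 0.110 = 0.309.
P(Channel=referral | Outcome=view) = 0.110/0.309 = 0.3560.

0.3560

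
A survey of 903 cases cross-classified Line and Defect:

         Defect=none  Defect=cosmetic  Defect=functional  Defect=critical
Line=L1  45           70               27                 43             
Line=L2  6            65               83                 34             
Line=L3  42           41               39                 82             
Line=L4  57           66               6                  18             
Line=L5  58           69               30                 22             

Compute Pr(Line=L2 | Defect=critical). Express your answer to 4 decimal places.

0.1709

Total with Defect=critical: 43 + 34 + 82 + 18 + 22 = 199.
P(Line=L2 | Defect=critical) = 34/199 = 0.1709.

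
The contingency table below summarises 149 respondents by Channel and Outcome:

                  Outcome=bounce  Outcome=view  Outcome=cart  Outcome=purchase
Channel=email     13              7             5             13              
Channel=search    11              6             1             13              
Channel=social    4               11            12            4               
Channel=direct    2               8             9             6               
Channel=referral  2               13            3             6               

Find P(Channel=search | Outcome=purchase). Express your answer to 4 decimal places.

0.3095

Total with Outcome=purchase: 13 + 13 + 4 + 6 + 6 = 42.
P(Channel=search | Outcome=purchase) = 13/42 = 0.3095.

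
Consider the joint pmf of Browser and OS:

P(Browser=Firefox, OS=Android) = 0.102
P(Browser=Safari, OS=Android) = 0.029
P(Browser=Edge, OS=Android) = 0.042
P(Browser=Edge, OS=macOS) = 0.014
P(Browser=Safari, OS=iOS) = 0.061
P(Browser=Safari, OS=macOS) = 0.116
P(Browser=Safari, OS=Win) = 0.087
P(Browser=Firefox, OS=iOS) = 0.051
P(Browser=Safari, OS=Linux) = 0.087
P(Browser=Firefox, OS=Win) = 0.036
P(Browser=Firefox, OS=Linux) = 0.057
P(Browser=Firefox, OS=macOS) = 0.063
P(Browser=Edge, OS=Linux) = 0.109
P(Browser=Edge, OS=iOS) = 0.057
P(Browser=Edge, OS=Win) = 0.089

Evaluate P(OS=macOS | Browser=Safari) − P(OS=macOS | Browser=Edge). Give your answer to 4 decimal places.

P(Browser=Safari) = 0.087 + 0.116 + 0.087 + 0.061 + 0.029 = 0.380; P(OS=macOS | Browser=Safari) = 0.116/0.380 = 0.30526.
P(Browser=Edge) = 0.089 + 0.014 + 0.109 + 0.057 + 0.042 = 0.311; P(OS=macOS | Browser=Edge) = 0.014/0.311 = 0.04502.
Difference = 0.2602.

0.2602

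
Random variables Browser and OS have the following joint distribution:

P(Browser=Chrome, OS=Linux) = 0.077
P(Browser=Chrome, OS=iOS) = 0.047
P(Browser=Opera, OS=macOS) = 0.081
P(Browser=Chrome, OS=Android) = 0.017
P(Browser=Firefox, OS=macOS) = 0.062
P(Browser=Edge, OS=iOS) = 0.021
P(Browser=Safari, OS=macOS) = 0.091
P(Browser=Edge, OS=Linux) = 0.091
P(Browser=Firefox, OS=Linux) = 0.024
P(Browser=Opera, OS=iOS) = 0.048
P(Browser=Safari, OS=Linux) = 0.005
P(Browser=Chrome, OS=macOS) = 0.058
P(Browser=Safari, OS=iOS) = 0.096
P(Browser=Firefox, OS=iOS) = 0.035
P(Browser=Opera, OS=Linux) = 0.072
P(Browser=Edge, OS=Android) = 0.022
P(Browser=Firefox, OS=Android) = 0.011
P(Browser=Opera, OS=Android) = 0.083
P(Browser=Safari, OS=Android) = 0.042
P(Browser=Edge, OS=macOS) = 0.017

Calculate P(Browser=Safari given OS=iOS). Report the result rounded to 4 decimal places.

P(OS=iOS) = 0.047 + 0.035 + 0.096 + 0.021 + 0.048 = 0.247.
P(Browser=Safari | OS=iOS) = 0.096/0.247 = 0.3887.

0.3887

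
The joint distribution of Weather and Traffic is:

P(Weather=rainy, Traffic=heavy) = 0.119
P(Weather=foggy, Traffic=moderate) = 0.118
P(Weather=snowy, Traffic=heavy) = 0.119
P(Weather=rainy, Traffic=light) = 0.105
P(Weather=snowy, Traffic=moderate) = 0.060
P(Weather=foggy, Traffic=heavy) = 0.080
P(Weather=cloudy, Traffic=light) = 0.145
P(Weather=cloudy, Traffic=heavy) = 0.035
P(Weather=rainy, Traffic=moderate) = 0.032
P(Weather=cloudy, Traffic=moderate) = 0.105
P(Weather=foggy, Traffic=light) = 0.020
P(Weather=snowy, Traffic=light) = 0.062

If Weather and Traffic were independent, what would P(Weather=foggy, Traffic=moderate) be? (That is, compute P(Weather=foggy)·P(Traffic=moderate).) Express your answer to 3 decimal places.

P(Weather=foggy) = 0.020 + 0.118 + 0.080 = 0.218.
P(Traffic=moderate) = 0.105 + 0.032 + 0.060 + 0.118 = 0.315.
Product: 0.218 × 0.315 = 0.069.

0.069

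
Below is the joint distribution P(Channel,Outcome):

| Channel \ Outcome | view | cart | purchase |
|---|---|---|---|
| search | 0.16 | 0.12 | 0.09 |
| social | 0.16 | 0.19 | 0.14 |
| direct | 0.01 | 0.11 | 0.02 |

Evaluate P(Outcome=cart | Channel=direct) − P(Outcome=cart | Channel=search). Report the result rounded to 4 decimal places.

P(Channel=direct) = 0.01 + 0.11 + 0.02 = 0.14; P(Outcome=cart | Channel=direct) = 0.11/0.14 = 0.78571.
P(Channel=search) = 0.16 + 0.12 + 0.09 = 0.37; P(Outcome=cart | Channel=search) = 0.12/0.37 = 0.32432.
Difference = 0.4614.

0.4614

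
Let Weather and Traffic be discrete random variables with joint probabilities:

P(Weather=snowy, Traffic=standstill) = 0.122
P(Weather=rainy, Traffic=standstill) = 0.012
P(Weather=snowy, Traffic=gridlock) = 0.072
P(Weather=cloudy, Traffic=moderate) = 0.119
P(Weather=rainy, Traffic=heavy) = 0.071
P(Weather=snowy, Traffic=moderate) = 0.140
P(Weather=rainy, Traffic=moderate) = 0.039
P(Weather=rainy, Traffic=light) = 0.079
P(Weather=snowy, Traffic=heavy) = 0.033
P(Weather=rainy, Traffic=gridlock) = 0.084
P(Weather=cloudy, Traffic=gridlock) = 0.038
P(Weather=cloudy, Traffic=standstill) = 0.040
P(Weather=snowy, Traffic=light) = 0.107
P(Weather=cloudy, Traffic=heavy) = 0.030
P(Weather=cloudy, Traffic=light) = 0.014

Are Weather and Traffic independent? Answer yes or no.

P(Weather=cloudy) = 0.241 and P(Traffic=moderate) = 0.298, so their product is 0.07182, but P(Weather=cloudy, Traffic=moderate) = 0.119. Since these differ, Weather and Traffic are not independent.

no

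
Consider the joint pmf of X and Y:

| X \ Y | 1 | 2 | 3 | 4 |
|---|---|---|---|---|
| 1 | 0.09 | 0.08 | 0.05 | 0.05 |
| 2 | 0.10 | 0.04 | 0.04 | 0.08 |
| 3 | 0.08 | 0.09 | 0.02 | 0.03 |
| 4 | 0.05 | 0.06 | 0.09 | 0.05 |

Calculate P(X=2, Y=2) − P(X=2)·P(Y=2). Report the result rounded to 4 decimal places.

P(X=2) = 0.10 + 0.04 + 0.04 + 0.08 = 0.26.
P(Y=2) = 0.08 + 0.04 + 0.09 + 0.06 = 0.27.
P(X=2, Y=2) − P(X=2)P(Y=2) = 0.04 − 0.26×0.27 = -0.0302.

-0.0302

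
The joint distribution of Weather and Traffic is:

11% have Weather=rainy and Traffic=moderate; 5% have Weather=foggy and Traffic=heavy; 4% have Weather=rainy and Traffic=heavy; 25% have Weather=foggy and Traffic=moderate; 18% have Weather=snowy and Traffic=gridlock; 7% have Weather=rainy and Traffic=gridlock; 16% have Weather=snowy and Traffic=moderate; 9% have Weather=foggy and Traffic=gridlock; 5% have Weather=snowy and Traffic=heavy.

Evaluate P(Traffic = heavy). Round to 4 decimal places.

0.1400

P(Traffic=heavy) = 0.04 + 0.05 + 0.05 = 0.14.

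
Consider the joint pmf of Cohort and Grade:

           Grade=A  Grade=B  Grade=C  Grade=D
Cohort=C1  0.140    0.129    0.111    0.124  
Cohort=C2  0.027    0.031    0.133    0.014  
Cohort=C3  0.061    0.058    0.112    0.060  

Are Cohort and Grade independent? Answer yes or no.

no

P(Cohort=C1) = 0.504 and P(Grade=C) = 0.356, so their product is 0.17942, but P(Cohort=C1, Grade=C) = 0.111. Since these differ, Cohort and Grade are not independent.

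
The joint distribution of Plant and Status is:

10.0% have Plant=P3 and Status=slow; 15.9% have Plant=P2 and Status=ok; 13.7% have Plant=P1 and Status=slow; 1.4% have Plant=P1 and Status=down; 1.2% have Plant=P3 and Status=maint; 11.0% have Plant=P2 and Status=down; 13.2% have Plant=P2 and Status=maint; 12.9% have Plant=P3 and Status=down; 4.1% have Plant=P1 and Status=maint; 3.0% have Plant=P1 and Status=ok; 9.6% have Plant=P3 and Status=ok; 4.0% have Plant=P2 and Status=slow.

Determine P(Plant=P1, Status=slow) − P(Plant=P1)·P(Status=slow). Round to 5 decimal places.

P(Plant=P1) = 0.030 + 0.137 + 0.014 + 0.041 = 0.222.
P(Status=slow) = 0.137 + 0.040 + 0.100 = 0.277.
P(Plant=P1, Status=slow) − P(Plant=P1)P(Status=slow) = 0.137 − 0.222×0.277 = 0.07551.

0.07551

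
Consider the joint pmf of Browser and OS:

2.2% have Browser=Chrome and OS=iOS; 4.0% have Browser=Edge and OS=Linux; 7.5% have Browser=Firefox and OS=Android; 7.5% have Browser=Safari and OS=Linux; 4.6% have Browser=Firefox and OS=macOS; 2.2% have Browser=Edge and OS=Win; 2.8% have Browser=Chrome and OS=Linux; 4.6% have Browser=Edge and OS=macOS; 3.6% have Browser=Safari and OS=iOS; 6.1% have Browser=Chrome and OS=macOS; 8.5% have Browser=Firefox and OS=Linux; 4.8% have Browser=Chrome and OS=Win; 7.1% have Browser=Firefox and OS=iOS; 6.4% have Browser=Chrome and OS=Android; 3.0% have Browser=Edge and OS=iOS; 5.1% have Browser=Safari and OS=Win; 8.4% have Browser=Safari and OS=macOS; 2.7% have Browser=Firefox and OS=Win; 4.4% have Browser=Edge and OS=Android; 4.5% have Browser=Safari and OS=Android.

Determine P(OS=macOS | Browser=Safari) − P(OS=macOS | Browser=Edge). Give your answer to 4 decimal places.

0.0359

P(Browser=Safari) = 0.051 + 0.084 + 0.075 + 0.036 + 0.045 = 0.291; P(OS=macOS | Browser=Safari) = 0.084/0.291 = 0.28866.
P(Browser=Edge) = 0.022 + 0.046 + 0.040 + 0.030 + 0.044 = 0.182; P(OS=macOS | Browser=Edge) = 0.046/0.182 = 0.25275.
Difference = 0.0359.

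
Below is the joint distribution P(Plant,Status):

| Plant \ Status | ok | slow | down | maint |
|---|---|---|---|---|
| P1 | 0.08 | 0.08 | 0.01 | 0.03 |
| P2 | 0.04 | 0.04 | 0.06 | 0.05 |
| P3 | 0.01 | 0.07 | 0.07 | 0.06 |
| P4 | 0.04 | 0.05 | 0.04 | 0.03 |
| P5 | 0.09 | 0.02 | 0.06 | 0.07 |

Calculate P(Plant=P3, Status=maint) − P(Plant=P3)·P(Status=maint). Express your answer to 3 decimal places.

0.010

P(Plant=P3) = 0.01 + 0.07 + 0.07 + 0.06 = 0.21.
P(Status=maint) = 0.03 + 0.05 + 0.06 + 0.03 + 0.07 = 0.24.
P(Plant=P3, Status=maint) − P(Plant=P3)P(Status=maint) = 0.06 − 0.21×0.24 = 0.010.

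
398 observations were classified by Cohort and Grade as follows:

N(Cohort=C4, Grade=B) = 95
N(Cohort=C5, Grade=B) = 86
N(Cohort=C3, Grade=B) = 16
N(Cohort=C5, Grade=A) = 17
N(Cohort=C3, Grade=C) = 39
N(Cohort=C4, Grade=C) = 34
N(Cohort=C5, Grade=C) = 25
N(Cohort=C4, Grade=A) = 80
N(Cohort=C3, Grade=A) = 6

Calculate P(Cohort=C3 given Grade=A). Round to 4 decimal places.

0.0583

Total with Grade=A: 6 + 80 + 17 = 103.
P(Cohort=C3 | Grade=A) = 6/103 = 0.0583.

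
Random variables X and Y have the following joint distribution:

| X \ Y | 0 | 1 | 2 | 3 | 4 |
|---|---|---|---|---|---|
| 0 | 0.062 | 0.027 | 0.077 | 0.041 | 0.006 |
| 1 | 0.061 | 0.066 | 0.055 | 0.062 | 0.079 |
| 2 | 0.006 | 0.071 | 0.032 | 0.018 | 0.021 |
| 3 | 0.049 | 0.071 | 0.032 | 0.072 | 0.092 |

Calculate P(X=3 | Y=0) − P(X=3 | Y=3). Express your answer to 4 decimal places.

-0.0978

P(Y=0) = 0.062 + 0.061 + 0.006 + 0.049 = 0.178; P(X=3 | Y=0) = 0.049/0.178 = 0.27528.
P(Y=3) = 0.041 + 0.062 + 0.018 + 0.072 = 0.193; P(X=3 | Y=3) = 0.072/0.193 = 0.37306.
Difference = -0.0978.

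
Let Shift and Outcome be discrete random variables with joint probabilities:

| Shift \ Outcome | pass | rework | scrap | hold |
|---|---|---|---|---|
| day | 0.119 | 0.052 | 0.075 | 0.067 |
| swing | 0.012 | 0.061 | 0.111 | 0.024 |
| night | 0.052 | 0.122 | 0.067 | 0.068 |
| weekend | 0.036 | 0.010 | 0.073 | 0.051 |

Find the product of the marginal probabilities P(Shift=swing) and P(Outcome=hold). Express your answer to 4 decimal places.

0.0437

P(Shift=swing) = 0.012 + 0.061 + 0.111 + 0.024 = 0.208.
P(Outcome=hold) = 0.067 + 0.024 + 0.068 + 0.051 = 0.210.
Product: 0.208 × 0.210 = 0.0437.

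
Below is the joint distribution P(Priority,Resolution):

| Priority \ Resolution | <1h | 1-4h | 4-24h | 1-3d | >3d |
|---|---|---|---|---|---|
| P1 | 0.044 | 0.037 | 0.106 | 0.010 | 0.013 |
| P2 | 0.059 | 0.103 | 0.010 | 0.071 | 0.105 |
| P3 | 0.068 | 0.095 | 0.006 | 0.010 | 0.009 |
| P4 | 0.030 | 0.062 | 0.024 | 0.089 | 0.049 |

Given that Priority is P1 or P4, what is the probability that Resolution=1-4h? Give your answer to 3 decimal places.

0.213

P(Priority=P1) = 0.044 + 0.037 + 0.106 + 0.010 + 0.013 = 0.210.
P(Priority=P4) = 0.030 + 0.062 + 0.024 + 0.089 + 0.049 = 0.254.
P(Priority ∈ {P1, P4}) = 0.210 + 0.254 = 0.464; P(Resolution=1-4h, Priority ∈ {P1, P4}) = 0.037 + 0.062 = 0.099.
P(Resolution=1-4h | Priority ∈ {P1, P4}) = 0.099/0.464 = 0.213.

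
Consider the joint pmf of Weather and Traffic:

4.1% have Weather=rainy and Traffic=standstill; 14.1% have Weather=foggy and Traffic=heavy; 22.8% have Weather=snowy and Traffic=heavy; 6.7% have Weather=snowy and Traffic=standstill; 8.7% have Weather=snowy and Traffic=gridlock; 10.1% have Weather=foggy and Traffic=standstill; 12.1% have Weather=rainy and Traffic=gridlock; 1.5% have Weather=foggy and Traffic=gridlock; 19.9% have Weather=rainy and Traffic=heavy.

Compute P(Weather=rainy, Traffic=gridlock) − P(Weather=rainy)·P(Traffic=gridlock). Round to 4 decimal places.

0.0405

P(Weather=rainy) = 0.199 + 0.121 + 0.041 = 0.361.
P(Traffic=gridlock) = 0.121 + 0.087 + 0.015 = 0.223.
P(Weather=rainy, Traffic=gridlock) − P(Weather=rainy)P(Traffic=gridlock) = 0.121 − 0.361×0.223 = 0.0405.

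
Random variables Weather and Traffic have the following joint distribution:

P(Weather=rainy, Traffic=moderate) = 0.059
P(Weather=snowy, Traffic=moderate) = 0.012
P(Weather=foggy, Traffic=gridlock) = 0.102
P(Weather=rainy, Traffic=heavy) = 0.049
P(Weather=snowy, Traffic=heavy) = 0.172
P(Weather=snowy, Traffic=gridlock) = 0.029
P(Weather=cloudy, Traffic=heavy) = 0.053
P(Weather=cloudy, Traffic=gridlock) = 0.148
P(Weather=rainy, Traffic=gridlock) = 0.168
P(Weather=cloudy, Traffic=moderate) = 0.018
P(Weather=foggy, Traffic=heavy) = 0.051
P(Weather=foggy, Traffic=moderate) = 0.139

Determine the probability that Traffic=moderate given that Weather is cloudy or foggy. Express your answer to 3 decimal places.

0.307

P(Weather=cloudy) = 0.018 + 0.053 + 0.148 = 0.219.
P(Weather=foggy) = 0.139 + 0.051 + 0.102 = 0.292.
P(Weather ∈ {cloudy, foggy}) = 0.219 + 0.292 = 0.511; P(Traffic=moderate, Weather ∈ {cloudy, foggy}) = 0.018 + 0.139 = 0.157.
P(Traffic=moderate | Weather ∈ {cloudy, foggy}) = 0.157/0.511 = 0.307.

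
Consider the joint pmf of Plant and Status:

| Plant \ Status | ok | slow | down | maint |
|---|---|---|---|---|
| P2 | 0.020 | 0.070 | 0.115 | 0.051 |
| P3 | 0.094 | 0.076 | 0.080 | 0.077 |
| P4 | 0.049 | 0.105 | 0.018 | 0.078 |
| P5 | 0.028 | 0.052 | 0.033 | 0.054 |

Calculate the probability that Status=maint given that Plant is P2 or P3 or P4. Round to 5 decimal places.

0.24730

P(Plant=P2) = 0.020 + 0.070 + 0.115 + 0.051 = 0.256.
P(Plant=P3) = 0.094 + 0.076 + 0.080 + 0.077 = 0.327.
P(Plant=P4) = 0.049 + 0.105 + 0.018 + 0.078 = 0.250.
P(Plant ∈ {P2, P3, P4}) = 0.256 + 0.327 + 0.250 = 0.833; P(Status=maint, Plant ∈ {P2, P3, P4}) = 0.051 + 0.077 + 0.078 = 0.206.
P(Status=maint | Plant ∈ {P2, P3, P4}) = 0.206/0.833 = 0.24730.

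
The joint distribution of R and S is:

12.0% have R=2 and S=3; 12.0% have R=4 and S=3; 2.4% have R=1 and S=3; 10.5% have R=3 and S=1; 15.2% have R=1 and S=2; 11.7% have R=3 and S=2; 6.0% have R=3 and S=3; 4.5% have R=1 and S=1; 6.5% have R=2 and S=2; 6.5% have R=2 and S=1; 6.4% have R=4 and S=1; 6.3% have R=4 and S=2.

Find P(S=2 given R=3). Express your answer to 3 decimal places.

0.415

P(R=3) = 0.105 + 0.117 + 0.060 = 0.282.
P(S=2 | R=3) = 0.117/0.282 = 0.415.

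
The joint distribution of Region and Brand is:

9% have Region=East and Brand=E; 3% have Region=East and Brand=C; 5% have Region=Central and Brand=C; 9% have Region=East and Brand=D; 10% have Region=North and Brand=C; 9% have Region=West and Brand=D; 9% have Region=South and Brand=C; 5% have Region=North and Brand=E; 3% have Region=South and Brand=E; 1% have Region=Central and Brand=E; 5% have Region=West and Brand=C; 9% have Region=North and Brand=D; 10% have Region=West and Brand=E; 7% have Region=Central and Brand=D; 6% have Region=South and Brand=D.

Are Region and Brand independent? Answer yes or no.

P(Region=East) = 0.21 and P(Brand=C) = 0.32, so their product is 0.0672, but P(Region=East, Brand=C) = 0.03. Since these differ, Region and Brand are not independent.

no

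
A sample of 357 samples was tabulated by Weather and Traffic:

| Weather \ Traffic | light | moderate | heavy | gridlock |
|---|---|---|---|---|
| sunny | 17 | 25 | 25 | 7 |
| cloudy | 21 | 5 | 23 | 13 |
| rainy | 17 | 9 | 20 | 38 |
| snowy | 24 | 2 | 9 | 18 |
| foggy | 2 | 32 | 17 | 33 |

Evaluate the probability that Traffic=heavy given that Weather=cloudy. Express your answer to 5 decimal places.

Total with Weather=cloudy: 21 + 5 + 23 + 13 = 62.
P(Traffic=heavy | Weather=cloudy) = 23/62 = 0.37097.

0.37097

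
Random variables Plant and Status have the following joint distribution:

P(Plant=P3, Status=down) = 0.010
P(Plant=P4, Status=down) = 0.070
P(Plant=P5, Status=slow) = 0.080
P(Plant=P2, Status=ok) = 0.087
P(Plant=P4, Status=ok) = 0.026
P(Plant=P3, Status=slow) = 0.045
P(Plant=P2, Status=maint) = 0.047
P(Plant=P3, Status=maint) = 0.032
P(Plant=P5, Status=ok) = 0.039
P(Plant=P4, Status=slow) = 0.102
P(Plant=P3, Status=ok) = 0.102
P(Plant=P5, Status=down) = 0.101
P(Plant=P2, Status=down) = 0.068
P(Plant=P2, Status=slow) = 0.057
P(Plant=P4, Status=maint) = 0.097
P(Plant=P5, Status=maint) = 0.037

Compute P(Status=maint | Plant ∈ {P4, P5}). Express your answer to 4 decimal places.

P(Plant=P4) = 0.026 + 0.102 + 0.070 + 0.097 = 0.295.
P(Plant=P5) = 0.039 + 0.080 + 0.101 + 0.037 = 0.257.
P(Plant ∈ {P4, P5}) = 0.295 + 0.257 = 0.552; P(Status=maint, Plant ∈ {P4, P5}) = 0.097 + 0.037 = 0.134.
P(Status=maint | Plant ∈ {P4, P5}) = 0.134/0.552 = 0.2428.

0.2428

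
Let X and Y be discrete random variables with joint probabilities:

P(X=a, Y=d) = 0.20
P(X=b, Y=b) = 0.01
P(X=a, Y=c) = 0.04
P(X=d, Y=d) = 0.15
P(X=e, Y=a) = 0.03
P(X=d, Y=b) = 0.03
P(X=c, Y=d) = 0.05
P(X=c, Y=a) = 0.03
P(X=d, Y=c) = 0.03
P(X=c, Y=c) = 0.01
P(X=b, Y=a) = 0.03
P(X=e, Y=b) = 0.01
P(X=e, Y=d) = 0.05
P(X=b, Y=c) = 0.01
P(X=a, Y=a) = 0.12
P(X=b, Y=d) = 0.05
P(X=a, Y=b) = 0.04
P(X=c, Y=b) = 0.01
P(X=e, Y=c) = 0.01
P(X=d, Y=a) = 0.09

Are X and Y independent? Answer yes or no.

Every cell satisfies P(X,Y) = P(X)·P(Y). For instance P(X=d) = 0.30, P(Y=d) = 0.50, and 0.30×0.50 = 0.15 matches the joint entry. So X and Y are independent.

yes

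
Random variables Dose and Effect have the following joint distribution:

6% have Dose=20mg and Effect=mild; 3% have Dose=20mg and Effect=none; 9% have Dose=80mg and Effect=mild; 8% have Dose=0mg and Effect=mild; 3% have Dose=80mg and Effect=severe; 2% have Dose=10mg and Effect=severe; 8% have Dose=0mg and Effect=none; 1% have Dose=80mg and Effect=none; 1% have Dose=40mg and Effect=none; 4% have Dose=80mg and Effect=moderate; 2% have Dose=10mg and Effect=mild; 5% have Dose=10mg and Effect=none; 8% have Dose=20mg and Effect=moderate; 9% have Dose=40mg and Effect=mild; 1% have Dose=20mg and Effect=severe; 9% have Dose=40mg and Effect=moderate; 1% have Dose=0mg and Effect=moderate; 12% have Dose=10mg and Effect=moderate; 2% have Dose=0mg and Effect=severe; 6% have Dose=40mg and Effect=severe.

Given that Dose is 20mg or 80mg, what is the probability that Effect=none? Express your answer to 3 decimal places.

P(Dose=20mg) = 0.03 + 0.06 + 0.08 + 0.01 = 0.18.
P(Dose=80mg) = 0.01 + 0.09 + 0.04 + 0.03 = 0.17.
P(Dose ∈ {20mg, 80mg}) = 0.18 + 0.17 = 0.35; P(Effect=none, Dose ∈ {20mg, 80mg}) = 0.03 + 0.01 = 0.04.
P(Effect=none | Dose ∈ {20mg, 80mg}) = 0.04/0.35 = 0.114.

0.114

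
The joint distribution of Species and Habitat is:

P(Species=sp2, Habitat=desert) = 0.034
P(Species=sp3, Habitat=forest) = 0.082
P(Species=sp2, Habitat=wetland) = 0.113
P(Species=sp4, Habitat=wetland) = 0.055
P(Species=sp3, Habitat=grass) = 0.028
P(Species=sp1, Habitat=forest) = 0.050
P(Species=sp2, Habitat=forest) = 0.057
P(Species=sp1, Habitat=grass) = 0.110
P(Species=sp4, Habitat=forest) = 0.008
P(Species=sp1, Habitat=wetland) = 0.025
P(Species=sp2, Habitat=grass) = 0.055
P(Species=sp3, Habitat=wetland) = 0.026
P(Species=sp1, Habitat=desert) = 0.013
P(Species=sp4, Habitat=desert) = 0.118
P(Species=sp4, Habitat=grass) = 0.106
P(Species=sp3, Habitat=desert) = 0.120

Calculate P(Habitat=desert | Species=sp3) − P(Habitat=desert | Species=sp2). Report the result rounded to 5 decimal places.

0.33748

P(Species=sp3) = 0.082 + 0.028 + 0.026 + 0.120 = 0.256; P(Habitat=desert | Species=sp3) = 0.120/0.256 = 0.468750.
P(Species=sp2) = 0.057 + 0.055 + 0.113 + 0.034 = 0.259; P(Habitat=desert | Species=sp2) = 0.034/0.259 = 0.131274.
Difference = 0.33748.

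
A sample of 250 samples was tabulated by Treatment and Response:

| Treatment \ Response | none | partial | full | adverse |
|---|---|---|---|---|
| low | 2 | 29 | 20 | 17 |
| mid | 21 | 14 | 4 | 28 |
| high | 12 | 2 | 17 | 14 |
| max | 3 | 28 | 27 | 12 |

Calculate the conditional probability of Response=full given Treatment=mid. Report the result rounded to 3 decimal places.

Total with Treatment=mid: 21 + 14 + 4 + 28 = 67.
P(Response=full | Treatment=mid) = 4/67 = 0.060.

0.060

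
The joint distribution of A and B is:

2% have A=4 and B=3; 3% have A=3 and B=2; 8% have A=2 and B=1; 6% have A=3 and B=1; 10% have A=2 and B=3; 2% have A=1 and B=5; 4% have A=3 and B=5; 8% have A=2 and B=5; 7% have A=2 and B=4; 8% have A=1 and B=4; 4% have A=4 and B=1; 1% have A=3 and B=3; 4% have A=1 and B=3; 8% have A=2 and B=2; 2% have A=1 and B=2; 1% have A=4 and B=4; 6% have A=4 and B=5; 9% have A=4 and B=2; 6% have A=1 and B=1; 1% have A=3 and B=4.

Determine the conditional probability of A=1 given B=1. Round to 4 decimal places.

0.2500

P(B=1) = 0.06 + 0.08 + 0.06 + 0.04 = 0.24.
P(A=1 | B=1) = 0.06/0.24 = 0.2500.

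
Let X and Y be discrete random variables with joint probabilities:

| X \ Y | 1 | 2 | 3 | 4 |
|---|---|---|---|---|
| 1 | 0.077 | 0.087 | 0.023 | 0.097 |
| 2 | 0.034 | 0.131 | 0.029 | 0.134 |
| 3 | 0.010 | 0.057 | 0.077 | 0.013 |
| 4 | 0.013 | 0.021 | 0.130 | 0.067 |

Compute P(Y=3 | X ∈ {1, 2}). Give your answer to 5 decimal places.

0.08497

P(X=1) = 0.077 + 0.087 + 0.023 + 0.097 = 0.284.
P(X=2) = 0.034 + 0.131 + 0.029 + 0.134 = 0.328.
P(X ∈ {1, 2}) = 0.284 + 0.328 = 0.612; P(Y=3, X ∈ {1, 2}) = 0.023 + 0.029 = 0.052.
P(Y=3 | X ∈ {1, 2}) = 0.052/0.612 = 0.08497.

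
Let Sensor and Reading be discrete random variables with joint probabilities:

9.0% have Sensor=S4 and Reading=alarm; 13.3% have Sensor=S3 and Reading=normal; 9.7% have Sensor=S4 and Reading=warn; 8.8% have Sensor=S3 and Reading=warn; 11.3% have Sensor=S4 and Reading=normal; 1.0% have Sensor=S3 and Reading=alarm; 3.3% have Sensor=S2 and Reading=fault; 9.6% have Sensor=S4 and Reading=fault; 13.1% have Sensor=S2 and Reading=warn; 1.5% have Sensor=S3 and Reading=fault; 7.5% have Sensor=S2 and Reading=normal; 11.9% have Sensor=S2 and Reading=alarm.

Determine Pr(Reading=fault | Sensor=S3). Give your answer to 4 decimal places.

P(Sensor=S3) = 0.133 + 0.088 + 0.010 + 0.015 = 0.246.
P(Reading=fault | Sensor=S3) = 0.015/0.246 = 0.0610.

0.0610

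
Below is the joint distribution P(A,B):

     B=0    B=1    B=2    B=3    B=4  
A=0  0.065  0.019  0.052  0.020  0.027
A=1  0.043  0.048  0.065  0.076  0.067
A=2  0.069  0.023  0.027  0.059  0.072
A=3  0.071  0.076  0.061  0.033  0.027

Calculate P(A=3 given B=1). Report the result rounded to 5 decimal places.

0.45783

P(B=1) = 0.019 + 0.048 + 0.023 + 0.076 = 0.166.
P(A=3 | B=1) = 0.076/0.166 = 0.45783.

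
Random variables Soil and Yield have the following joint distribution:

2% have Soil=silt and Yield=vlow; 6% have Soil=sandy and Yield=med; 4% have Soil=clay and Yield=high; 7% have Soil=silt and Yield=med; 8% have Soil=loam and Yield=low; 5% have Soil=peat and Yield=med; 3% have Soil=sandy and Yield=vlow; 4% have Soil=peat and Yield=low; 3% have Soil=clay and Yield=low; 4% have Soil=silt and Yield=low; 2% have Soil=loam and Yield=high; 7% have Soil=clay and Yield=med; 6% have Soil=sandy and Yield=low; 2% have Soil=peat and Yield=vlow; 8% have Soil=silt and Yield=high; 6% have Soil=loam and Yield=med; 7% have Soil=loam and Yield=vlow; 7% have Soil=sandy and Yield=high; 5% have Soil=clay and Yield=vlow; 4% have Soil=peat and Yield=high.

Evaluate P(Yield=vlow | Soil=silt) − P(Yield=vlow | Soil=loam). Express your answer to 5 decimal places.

-0.20911

P(Soil=silt) = 0.02 + 0.04 + 0.07 + 0.08 = 0.21; P(Yield=vlow | Soil=silt) = 0.02/0.21 = 0.095238.
P(Soil=loam) = 0.07 + 0.08 + 0.06 + 0.02 = 0.23; P(Yield=vlow | Soil=loam) = 0.07/0.23 = 0.304348.
Difference = -0.20911.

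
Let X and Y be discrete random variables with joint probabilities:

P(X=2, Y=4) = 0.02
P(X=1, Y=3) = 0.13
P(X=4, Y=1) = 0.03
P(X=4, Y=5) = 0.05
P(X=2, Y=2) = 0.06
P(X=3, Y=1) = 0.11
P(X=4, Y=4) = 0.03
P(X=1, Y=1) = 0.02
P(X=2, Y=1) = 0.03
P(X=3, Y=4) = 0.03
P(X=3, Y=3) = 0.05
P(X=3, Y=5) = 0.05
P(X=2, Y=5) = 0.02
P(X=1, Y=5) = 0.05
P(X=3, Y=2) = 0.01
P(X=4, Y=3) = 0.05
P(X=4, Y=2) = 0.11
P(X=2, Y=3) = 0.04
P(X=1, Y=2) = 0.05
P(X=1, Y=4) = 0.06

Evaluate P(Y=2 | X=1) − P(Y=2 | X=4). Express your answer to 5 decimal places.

-0.24612

P(X=1) = 0.02 + 0.05 + 0.13 + 0.06 + 0.05 = 0.31; P(Y=2 | X=1) = 0.05/0.31 = 0.161290.
P(X=4) = 0.03 + 0.11 + 0.05 + 0.03 + 0.05 = 0.27; P(Y=2 | X=4) = 0.11/0.27 = 0.407407.
Difference = -0.24612.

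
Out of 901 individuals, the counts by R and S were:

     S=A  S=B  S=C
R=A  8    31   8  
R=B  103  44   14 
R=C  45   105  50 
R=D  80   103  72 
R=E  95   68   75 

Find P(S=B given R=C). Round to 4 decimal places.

0.5250

Total with R=C: 45 + 105 + 50 = 200.
P(S=B | R=C) = 105/200 = 0.5250.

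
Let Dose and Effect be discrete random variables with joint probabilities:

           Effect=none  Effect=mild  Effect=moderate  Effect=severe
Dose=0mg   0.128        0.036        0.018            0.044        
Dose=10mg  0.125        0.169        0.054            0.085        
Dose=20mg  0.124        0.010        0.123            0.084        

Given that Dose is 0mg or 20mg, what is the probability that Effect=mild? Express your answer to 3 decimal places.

P(Dose=0mg) = 0.128 + 0.036 + 0.018 + 0.044 = 0.226.
P(Dose=20mg) = 0.124 + 0.010 + 0.123 + 0.084 = 0.341.
P(Dose ∈ {0mg, 20mg}) = 0.226 + 0.341 = 0.567; P(Effect=mild, Dose ∈ {0mg, 20mg}) = 0.036 + 0.010 = 0.046.
P(Effect=mild | Dose ∈ {0mg, 20mg}) = 0.046/0.567 = 0.081.

0.081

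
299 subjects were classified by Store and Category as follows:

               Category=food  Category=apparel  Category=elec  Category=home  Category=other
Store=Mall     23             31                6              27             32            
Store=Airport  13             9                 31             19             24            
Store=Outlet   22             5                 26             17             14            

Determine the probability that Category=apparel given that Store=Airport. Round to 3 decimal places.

Total with Store=Airport: 13 + 9 + 31 + 19 + 24 = 96.
P(Category=apparel | Store=Airport) = 9/96 = 0.094.

0.094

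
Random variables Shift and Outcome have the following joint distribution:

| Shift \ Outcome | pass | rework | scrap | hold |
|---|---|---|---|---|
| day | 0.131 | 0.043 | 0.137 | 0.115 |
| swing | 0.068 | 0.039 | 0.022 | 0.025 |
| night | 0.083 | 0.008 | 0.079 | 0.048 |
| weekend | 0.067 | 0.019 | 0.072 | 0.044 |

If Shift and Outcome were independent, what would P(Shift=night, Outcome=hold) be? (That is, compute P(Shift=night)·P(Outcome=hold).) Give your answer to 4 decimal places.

P(Shift=night) = 0.083 + 0.008 + 0.079 + 0.048 = 0.218.
P(Outcome=hold) = 0.115 + 0.025 + 0.048 + 0.044 = 0.232.
Product: 0.218 × 0.232 = 0.0506.

0.0506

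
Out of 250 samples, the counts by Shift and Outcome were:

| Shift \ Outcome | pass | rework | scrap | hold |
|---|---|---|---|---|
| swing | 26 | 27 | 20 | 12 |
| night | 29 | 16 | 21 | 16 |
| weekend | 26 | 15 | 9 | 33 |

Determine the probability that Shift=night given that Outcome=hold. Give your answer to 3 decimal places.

Total with Outcome=hold: 12 + 16 + 33 = 61.
P(Shift=night | Outcome=hold) = 16/61 = 0.262.

0.262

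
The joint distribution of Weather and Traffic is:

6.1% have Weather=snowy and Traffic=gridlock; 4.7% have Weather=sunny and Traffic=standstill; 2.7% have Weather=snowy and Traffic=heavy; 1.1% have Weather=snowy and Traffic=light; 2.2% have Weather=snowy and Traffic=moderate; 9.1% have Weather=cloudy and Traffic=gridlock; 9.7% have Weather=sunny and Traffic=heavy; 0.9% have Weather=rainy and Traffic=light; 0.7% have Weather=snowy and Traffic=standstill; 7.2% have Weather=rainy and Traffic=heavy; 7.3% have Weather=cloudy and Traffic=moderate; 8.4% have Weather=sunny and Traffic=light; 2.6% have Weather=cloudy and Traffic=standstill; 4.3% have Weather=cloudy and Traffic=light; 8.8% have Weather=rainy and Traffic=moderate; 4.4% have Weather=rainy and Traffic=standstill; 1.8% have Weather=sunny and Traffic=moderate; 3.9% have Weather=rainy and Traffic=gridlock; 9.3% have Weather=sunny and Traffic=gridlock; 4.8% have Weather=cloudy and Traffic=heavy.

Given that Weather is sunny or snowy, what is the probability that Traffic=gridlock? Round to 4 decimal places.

0.3298

P(Weather=sunny) = 0.084 + 0.018 + 0.097 + 0.093 + 0.047 = 0.339.
P(Weather=snowy) = 0.011 + 0.022 + 0.027 + 0.061 + 0.007 = 0.128.
P(Weather ∈ {sunny, snowy}) = 0.339 + 0.128 = 0.467; P(Traffic=gridlock, Weather ∈ {sunny, snowy}) = 0.093 + 0.061 = 0.154.
P(Traffic=gridlock | Weather ∈ {sunny, snowy}) = 0.154/0.467 = 0.3298.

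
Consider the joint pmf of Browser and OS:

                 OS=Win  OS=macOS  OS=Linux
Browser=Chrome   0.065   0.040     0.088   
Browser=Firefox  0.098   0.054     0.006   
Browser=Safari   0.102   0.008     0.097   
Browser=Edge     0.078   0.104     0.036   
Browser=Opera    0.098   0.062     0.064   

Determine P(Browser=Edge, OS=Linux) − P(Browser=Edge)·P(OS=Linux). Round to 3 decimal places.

P(Browser=Edge) = 0.078 + 0.104 + 0.036 = 0.218.
P(OS=Linux) = 0.088 + 0.006 + 0.097 + 0.036 + 0.064 = 0.291.
P(Browser=Edge, OS=Linux) − P(Browser=Edge)P(OS=Linux) = 0.036 − 0.218×0.291 = -0.027.

-0.027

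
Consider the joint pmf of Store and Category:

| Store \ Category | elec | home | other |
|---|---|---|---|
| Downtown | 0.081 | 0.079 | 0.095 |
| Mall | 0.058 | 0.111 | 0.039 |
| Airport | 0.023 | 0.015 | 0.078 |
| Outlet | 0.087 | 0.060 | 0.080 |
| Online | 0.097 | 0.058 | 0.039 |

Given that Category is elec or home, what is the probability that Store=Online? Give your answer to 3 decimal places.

0.232

P(Category=elec) = 0.081 + 0.058 + 0.023 + 0.087 + 0.097 = 0.346.
P(Category=home) = 0.079 + 0.111 + 0.015 + 0.060 + 0.058 = 0.323.
P(Category ∈ {elec, home}) = 0.346 + 0.323 = 0.669; P(Store=Online, Category ∈ {elec, home}) = 0.097 + 0.058 = 0.155.
P(Store=Online | Category ∈ {elec, home}) = 0.155/0.669 = 0.232.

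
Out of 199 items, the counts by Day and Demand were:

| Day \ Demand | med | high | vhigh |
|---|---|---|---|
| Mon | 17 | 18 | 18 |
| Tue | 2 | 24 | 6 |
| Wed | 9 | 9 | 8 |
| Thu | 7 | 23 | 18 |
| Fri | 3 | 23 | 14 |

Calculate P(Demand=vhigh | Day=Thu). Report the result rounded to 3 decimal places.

0.375

Total with Day=Thu: 7 + 23 + 18 = 48.
P(Demand=vhigh | Day=Thu) = 18/48 = 0.375.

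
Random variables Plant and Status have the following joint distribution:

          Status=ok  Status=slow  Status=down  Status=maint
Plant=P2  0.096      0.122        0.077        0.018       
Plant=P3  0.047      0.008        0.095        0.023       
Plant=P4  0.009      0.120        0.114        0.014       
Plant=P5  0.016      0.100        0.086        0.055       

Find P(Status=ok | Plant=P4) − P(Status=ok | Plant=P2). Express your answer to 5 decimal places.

P(Plant=P4) = 0.009 + 0.120 + 0.114 + 0.014 = 0.257; P(Status=ok | Plant=P4) = 0.009/0.257 = 0.035019.
P(Plant=P2) = 0.096 + 0.122 + 0.077 + 0.018 = 0.313; P(Status=ok | Plant=P2) = 0.096/0.313 = 0.306709.
Difference = -0.27169.

-0.27169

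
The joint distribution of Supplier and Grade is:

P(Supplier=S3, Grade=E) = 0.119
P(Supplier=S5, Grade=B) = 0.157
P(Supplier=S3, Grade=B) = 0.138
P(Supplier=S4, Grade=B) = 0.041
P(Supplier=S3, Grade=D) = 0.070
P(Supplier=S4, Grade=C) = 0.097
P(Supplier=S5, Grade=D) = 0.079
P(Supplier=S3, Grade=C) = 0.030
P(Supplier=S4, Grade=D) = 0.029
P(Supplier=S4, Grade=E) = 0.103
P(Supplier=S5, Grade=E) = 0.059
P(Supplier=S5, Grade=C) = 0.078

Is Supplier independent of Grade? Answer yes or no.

no

P(Supplier=S4) = 0.270 and P(Grade=B) = 0.336, so their product is 0.09072, but P(Supplier=S4, Grade=B) = 0.041. Since these differ, Supplier and Grade are not independent.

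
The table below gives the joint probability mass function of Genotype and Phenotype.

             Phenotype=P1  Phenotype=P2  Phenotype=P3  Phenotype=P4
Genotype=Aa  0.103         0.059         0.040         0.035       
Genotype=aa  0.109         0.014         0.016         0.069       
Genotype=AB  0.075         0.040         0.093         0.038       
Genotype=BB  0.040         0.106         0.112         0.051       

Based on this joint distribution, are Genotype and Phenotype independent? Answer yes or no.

P(Genotype=BB) = 0.309 and P(Phenotype=P1) = 0.327, so their product is 0.10104, but P(Genotype=BB, Phenotype=P1) = 0.040. Since these differ, Genotype and Phenotype are not independent.

no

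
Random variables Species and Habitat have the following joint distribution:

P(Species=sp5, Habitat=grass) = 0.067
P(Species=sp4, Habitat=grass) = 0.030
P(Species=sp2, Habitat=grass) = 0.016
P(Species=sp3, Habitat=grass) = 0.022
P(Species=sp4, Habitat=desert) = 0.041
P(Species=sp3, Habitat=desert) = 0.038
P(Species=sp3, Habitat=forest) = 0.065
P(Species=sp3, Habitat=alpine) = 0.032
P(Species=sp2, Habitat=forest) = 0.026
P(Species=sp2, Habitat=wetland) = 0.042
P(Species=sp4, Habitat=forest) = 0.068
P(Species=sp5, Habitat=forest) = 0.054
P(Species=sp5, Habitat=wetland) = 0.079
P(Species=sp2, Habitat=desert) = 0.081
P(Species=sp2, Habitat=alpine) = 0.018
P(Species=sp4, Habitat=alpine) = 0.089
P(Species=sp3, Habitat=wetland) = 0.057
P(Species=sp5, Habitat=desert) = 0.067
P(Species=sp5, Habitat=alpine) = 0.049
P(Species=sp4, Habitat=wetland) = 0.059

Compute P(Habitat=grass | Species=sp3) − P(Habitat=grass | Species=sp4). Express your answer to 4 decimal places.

P(Species=sp3) = 0.065 + 0.022 + 0.057 + 0.038 + 0.032 = 0.214; P(Habitat=grass | Species=sp3) = 0.022/0.214 = 0.10280.
P(Species=sp4) = 0.068 + 0.030 + 0.059 + 0.041 + 0.089 = 0.287; P(Habitat=grass | Species=sp4) = 0.030/0.287 = 0.10453.
Difference = -0.0017.

-0.0017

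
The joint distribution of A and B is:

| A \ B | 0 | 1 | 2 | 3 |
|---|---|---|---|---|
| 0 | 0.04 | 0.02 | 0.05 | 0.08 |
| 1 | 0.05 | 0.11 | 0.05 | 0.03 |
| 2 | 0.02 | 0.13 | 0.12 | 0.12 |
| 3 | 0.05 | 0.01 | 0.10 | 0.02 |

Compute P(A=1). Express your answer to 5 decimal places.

0.24000

P(A=1) = 0.05 + 0.11 + 0.05 + 0.03 = 0.24.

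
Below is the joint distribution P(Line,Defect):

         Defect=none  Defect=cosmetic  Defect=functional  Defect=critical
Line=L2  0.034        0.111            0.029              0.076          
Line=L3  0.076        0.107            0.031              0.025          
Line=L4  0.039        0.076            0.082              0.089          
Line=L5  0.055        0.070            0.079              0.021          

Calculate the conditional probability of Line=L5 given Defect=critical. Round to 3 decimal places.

P(Defect=critical) = 0.076 + 0.025 + 0.089 + 0.021 = 0.211.
P(Line=L5 | Defect=critical) = 0.021/0.211 = 0.100.

0.100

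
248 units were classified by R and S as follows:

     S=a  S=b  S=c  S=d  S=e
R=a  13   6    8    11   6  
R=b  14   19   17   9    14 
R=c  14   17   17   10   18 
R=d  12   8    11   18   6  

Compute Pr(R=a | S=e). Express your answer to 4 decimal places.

0.1364

Total with S=e: 6 + 14 + 18 + 6 = 44.
P(R=a | S=e) = 6/44 = 0.1364.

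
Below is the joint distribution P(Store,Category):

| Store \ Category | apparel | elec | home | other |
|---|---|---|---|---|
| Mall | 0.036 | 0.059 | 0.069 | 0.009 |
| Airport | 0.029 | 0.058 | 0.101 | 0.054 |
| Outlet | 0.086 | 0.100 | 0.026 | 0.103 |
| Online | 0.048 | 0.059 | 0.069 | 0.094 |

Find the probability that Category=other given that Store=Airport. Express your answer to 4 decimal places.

0.2231

P(Store=Airport) = 0.029 + 0.058 + 0.101 + 0.054 = 0.242.
P(Category=other | Store=Airport) = 0.054/0.242 = 0.2231.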